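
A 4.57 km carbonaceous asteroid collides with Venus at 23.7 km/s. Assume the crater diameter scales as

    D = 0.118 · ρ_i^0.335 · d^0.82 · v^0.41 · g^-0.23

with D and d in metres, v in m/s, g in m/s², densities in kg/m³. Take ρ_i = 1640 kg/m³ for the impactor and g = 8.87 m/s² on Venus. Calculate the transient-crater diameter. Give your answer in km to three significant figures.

In SI units: d = 4570 m, v = 23700 m/s.
ρ_i^0.335 = 1640^0.335 = 11.94
d^0.82 = 4570^0.82 = 1003
v^0.41 = 23700^0.41 = 62.18
g^-0.23 = 8.87^-0.23 = 0.6053
D = 0.118 × 11.94 × 1003 × 62.18 × 0.6053 = 53187 m
   = 53.19 km

D ≈ 53.2 km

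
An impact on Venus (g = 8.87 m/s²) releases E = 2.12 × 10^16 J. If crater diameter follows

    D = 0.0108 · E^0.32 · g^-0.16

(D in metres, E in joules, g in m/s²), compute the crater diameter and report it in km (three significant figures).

D ≈ 1.28 km

E^0.32 = (2.12 × 10^16)^0.32 = 1.677 × 10^5
g^-0.16 = 8.87^-0.16 = 0.7052
D = 0.0108 × 1.677 × 10^5 × 0.7052 = 1277 m
   = 1.277 km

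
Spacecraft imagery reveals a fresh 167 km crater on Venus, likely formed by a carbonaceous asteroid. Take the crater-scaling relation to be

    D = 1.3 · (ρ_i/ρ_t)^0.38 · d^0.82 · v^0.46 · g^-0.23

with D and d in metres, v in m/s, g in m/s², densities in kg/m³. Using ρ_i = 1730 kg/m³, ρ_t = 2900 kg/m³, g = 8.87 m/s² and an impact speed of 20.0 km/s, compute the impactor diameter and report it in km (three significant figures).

Rearranging for d: d = [D / (1.3 · (1730/2900)^0.38 · 20000^0.46 · 8.87^-0.23)]^(1/0.82).
D = 167000 m.
(1730/2900)^0.38 = 0.8218
20000^0.46 = 95.16
8.87^-0.23 = 0.6053
Denominator = 1.3 × 0.8218 × 95.16 × 0.6053 = 61.54
D / 61.54 = 167000 / 61.54 = 2714
d = 2714^(1/0.82) = 2714^1.2195 = 15392 m

d ≈ 15.4 km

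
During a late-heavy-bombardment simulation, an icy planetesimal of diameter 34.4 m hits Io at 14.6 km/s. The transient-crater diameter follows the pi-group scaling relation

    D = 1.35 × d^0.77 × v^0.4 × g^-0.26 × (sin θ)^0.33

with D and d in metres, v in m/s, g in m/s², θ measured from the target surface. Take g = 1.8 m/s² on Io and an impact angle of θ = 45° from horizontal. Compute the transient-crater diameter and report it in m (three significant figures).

D ≈ 730 m

In SI units: v = 14600 m/s.
d^0.77 = 34.4^0.77 = 15.25
v^0.4 = 14600^0.4 = 46.32
g^-0.26 = 1.8^-0.26 = 0.8583
(sin 45°)^0.33 = 0.7071^0.33 = 0.8919
D = 1.35 × 15.25 × 46.32 × 0.8583 × 0.8919 = 730.0 m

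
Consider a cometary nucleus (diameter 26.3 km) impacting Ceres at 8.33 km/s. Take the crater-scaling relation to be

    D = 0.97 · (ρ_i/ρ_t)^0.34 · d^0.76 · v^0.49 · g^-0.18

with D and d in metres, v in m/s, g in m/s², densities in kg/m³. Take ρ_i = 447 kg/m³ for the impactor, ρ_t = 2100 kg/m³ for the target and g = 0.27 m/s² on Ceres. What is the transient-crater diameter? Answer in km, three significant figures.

In SI units: d = 26300 m, v = 8330 m/s.
(ρ_i/ρ_t)^0.34 = (447/2100)^0.34 = 0.5909
d^0.76 = 26300^0.76 = 2286
v^0.49 = 8330^0.49 = 83.39
g^-0.18 = 0.27^-0.18 = 1.266
D = 0.97 × 0.5909 × 2286 × 83.39 × 1.266 = 1.383 × 10^5 m
   = 138.3 km

D ≈ 138 km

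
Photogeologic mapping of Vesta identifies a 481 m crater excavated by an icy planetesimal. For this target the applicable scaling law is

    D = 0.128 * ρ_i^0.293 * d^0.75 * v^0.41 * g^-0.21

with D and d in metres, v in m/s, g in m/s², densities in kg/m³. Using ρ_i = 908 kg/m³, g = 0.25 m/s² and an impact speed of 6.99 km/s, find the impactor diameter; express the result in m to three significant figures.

d ≈ 21.9 m

Rearranging for d: d = [D / (0.128 · 908^0.293 · 6990^0.41 · 0.25^-0.21)]^(1/0.75).
908^0.293 = 7.357
6990^0.41 = 37.69
0.25^-0.21 = 1.338
Denominator = 0.128 × 7.357 × 37.69 × 1.338 = 47.49
D / 47.49 = 481 / 47.49 = 10.13
d = 10.13^(1/0.75) = 10.13^1.3333 = 21.92 m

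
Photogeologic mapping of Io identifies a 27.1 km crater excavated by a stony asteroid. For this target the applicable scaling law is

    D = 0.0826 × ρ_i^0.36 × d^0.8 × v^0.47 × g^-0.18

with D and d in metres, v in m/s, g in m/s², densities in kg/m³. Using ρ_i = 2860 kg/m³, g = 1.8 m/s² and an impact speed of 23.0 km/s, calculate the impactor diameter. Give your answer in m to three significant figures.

Rearranging for d: d = [D / (0.0826 · 2860^0.36 · 23000^0.47 · 1.8^-0.18)]^(1/0.8).
D = 27100 m.
2860^0.36 = 17.55
23000^0.47 = 112.2
1.8^-0.18 = 0.8996
Denominator = 0.0826 × 17.55 × 112.2 × 0.8996 = 146.3
D / 146.3 = 27100 / 146.3 = 185.2
d = 185.2^(1/0.8) = 185.2^1.25 = 683.2 m

d ≈ 683 m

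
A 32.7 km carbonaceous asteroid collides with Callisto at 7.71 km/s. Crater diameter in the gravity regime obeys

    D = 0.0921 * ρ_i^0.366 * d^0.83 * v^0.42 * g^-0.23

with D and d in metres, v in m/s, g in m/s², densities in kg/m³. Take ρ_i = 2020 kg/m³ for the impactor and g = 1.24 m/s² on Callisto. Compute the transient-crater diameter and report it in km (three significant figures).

In SI units: d = 32700 m, v = 7710 m/s.
ρ_i^0.366 = 2020^0.366 = 16.21
d^0.83 = 32700^0.83 = 5586
v^0.42 = 7710^0.42 = 42.91
g^-0.23 = 1.24^-0.23 = 0.9517
D = 0.0921 × 16.21 × 5586 × 42.91 × 0.9517 = 3.406 × 10^5 m
   = 340.6 km

D ≈ 341 km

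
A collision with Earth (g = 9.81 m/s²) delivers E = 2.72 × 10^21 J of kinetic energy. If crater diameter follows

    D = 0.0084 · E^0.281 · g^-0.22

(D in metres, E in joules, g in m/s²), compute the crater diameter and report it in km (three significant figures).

D ≈ 5.36 km

E^0.281 = (2.72 × 10^21)^0.281 = 1.055 × 10^6
g^-0.22 = 9.81^-0.22 = 0.6051
D = 0.0084 × 1.055 × 10^6 × 0.6051 = 5362 m
   = 5.362 km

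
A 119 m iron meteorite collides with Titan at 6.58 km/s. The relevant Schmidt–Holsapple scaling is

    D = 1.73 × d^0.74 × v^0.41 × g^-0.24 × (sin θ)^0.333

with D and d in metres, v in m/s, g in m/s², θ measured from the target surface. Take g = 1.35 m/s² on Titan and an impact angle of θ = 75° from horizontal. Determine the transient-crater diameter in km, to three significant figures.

In SI units: v = 6580 m/s.
d^0.74 = 119^0.74 = 34.35
v^0.41 = 6580^0.41 = 36.77
g^-0.24 = 1.35^-0.24 = 0.9305
(sin 75°)^0.333 = 0.9659^0.333 = 0.9885
D = 1.73 × 34.35 × 36.77 × 0.9305 × 0.9885 = 2010 m
   = 2.010 km

D ≈ 2.01 km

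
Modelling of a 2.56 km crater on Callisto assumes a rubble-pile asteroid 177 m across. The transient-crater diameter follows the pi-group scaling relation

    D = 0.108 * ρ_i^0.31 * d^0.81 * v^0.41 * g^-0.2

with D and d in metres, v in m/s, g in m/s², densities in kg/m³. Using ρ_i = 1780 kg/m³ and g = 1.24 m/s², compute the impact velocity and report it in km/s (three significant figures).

Rearranging for v: v = [D / (0.108 · 1780^0.31 · 177^0.81 · 1.24^-0.2)]^(1/0.41).
D = 2560 m.
1780^0.31 = 10.18
177^0.81 = 66.20
1.24^-0.2 = 0.9579
Denominator = 0.108 × 10.18 × 66.20 × 0.9579 = 69.72
D / 69.72 = 2560 / 69.72 = 36.72
v = 36.72^(1/0.41) = 36.72^2.439 = 6558 m/s

v ≈ 6.56 km/s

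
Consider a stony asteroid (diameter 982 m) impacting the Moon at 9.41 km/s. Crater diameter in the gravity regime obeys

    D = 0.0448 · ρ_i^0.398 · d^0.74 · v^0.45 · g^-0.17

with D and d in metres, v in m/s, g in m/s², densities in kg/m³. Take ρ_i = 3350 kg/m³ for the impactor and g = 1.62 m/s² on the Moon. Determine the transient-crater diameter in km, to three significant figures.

D ≈ 10.5 km

In SI units: v = 9410 m/s.
ρ_i^0.398 = 3350^0.398 = 25.29
d^0.74 = 982^0.74 = 163.7
v^0.45 = 9410^0.45 = 61.39
g^-0.17 = 1.62^-0.17 = 0.9213
D = 0.0448 × 25.29 × 163.7 × 61.39 × 0.9213 = 10490 m
   = 10.49 km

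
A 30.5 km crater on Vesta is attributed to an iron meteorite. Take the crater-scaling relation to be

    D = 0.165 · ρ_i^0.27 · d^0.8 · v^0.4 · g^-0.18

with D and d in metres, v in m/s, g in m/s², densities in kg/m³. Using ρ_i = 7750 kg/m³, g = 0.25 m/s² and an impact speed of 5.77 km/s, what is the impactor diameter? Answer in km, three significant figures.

d ≈ 1.80 km

Rearranging for d: d = [D / (0.165 · 7750^0.27 · 5770^0.4 · 0.25^-0.18)]^(1/0.8).
D = 30500 m.
7750^0.27 = 11.22
5770^0.4 = 31.95
0.25^-0.18 = 1.283
Denominator = 0.165 × 11.22 × 31.95 × 1.283 = 75.89
D / 75.89 = 30500 / 75.89 = 401.9
d = 401.9^(1/0.8) = 401.9^1.25 = 1799 m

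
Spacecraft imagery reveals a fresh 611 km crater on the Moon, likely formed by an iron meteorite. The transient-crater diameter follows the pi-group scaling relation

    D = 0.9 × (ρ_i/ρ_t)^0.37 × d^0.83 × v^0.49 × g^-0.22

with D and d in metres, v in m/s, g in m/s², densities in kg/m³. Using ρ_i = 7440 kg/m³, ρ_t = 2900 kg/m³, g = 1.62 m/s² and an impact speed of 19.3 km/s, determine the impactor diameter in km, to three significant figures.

Rearranging for d: d = [D / (0.9 · (7440/2900)^0.37 · 19300^0.49 · 1.62^-0.22)]^(1/0.83).
D = 611000 m.
(7440/2900)^0.37 = 1.417
19300^0.49 = 125.9
1.62^-0.22 = 0.8993
Denominator = 0.9 × 1.417 × 125.9 × 0.8993 = 144.4
D / 144.4 = 611000 / 144.4 = 4231
d = 4231^(1/0.83) = 4231^1.2048 = 23396 m

d ≈ 23.4 km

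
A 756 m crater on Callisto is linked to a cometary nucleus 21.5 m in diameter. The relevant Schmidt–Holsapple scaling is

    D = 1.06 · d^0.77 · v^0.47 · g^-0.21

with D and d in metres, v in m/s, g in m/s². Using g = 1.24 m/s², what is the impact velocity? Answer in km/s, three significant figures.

Rearranging for v: v = [D / (1.06 · 21.5^0.77 · 1.24^-0.21)]^(1/0.47).
21.5^0.77 = 10.62
1.24^-0.21 = 0.9558
Denominator = 1.06 × 10.62 × 0.9558 = 10.76
D / 10.76 = 756 / 10.76 = 70.26
v = 70.26^(1/0.47) = 70.26^2.1277 = 8497 m/s

v ≈ 8.50 km/s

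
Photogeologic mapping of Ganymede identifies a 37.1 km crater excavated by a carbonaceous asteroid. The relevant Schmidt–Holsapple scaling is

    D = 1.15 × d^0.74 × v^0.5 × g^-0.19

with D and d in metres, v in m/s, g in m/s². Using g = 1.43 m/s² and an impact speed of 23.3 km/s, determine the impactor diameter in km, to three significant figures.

Rearranging for d: d = [D / (1.15 · 23300^0.5 · 1.43^-0.19)]^(1/0.74).
D = 37100 m.
23300^0.5 = 152.6
1.43^-0.19 = 0.9343
Denominator = 1.15 × 152.6 × 0.9343 = 164.0
D / 164.0 = 37100 / 164.0 = 226.2
d = 226.2^(1/0.74) = 226.2^1.3514 = 1520 m

d ≈ 1.52 km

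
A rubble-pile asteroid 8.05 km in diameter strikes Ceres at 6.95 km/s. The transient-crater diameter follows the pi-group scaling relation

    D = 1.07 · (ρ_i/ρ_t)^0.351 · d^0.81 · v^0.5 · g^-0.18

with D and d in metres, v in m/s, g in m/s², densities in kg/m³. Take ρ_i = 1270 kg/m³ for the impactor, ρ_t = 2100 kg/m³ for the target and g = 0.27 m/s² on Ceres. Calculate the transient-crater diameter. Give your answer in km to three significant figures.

D ≈ 138 km

In SI units: d = 8050 m, v = 6950 m/s.
(ρ_i/ρ_t)^0.351 = (1270/2100)^0.351 = 0.8382
d^0.81 = 8050^0.81 = 1458
v^0.5 = 6950^0.5 = 83.37
g^-0.18 = 0.27^-0.18 = 1.266
D = 1.07 × 0.8382 × 1458 × 83.37 × 1.266 = 1.380 × 10^5 m
   = 138.0 km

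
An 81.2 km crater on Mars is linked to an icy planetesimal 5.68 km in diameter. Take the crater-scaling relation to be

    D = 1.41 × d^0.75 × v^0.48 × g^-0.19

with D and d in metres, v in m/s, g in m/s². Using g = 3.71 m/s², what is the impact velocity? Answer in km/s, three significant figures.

v ≈ 18.9 km/s

Rearranging for v: v = [D / (1.41 · 5680^0.75 · 3.71^-0.19)]^(1/0.48).
D = 81200 m.
5680^0.75 = 654.3
3.71^-0.19 = 0.7795
Denominator = 1.41 × 654.3 × 0.7795 = 719.1
D / 719.1 = 81200 / 719.1 = 112.9
v = 112.9^(1/0.48) = 112.9^2.0833 = 18896 m/s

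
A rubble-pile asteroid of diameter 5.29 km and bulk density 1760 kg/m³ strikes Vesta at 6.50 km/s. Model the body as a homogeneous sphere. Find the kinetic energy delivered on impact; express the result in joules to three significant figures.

E ≈ 2.88 × 10^21 J

d = 5290 m; v = 6500 m/s.
Mass m = (π/6) ρ d³ = (π/6) × 1760 × (5290)³ = 1.364 × 10^14 kg
E = ½ m v² = 0.5 × 1.364 × 10^14 × (6500)² = 2.881 × 10^21 J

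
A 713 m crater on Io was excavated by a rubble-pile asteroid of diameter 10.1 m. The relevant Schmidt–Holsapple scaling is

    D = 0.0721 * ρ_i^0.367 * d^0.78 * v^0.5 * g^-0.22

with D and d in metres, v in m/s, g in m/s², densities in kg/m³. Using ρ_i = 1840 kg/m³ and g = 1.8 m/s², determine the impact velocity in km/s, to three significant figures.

v ≈ 13.8 km/s

Rearranging for v: v = [D / (0.0721 · 1840^0.367 · 10.1^0.78 · 1.8^-0.22)]^(1/0.5).
1840^0.367 = 15.78
10.1^0.78 = 6.073
1.8^-0.22 = 0.8787
Denominator = 0.0721 × 15.78 × 6.073 × 0.8787 = 6.071
D / 6.071 = 713 / 6.071 = 117.4
v = 117.4^(1/0.5) = 117.4^2 = 13783 m/s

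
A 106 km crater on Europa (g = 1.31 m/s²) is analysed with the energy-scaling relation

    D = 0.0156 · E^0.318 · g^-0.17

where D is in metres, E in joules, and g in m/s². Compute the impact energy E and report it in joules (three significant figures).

Rearranging: E = [D / (0.0156 · g^-0.17)]^(1/0.318).
D = 106000 m.
g^-0.17 = 1.31^-0.17 = 0.9551
D / (0.0156 × 0.9551) = 106000 / (0.01490) = 7.114 × 10^6
E = (7.114 × 10^6)^3.1447 = 3.531 × 10^21 J

E ≈ 3.53 × 10^21 J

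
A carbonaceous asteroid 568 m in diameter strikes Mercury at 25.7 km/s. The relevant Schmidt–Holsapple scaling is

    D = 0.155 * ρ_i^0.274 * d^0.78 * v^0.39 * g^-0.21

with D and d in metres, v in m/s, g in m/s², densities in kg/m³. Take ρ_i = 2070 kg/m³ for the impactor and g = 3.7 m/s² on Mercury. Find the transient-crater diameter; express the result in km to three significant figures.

D ≈ 7.04 km

In SI units: v = 25700 m/s.
ρ_i^0.274 = 2070^0.274 = 8.102
d^0.78 = 568^0.78 = 140.7
v^0.39 = 25700^0.39 = 52.47
g^-0.21 = 3.7^-0.21 = 0.7598
D = 0.155 × 8.102 × 140.7 × 52.47 × 0.7598 = 7044 m
   = 7.044 km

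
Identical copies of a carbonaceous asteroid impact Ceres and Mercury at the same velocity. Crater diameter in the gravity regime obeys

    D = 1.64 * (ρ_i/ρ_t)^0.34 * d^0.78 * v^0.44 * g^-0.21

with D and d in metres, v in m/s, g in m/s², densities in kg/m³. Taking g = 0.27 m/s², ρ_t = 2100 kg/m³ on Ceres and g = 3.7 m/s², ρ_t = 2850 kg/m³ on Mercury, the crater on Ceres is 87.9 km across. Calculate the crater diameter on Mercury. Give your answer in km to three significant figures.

The impactor-only factors (d, v, ρ_i) cancel in the ratio, leaving D_Mercury/D_Ceres = (g_Mercury/g_Ceres)^-0.21 · (ρ_t,Ceres/ρ_t,Mercury)^0.34.
(3.7/0.27)^-0.21 = 13.70^-0.21 = 0.5771
(2100/2850)^0.34 = 0.7368^0.34 = 0.9014
Ratio = 0.5771 × 0.9014 = 0.5202
D_Mercury = 0.5202 × 87.9 km = 45.7 km

D ≈ 45.7 km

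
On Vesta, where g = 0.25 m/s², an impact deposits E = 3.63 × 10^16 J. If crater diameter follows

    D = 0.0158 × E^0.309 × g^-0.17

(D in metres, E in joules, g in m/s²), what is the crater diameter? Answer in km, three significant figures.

E^0.309 = (3.63 × 10^16)^0.309 = 1.309 × 10^5
g^-0.17 = 0.25^-0.17 = 1.266
D = 0.0158 × 1.309 × 10^5 × 1.266 = 2618 m
   = 2.618 km

D ≈ 2.62 km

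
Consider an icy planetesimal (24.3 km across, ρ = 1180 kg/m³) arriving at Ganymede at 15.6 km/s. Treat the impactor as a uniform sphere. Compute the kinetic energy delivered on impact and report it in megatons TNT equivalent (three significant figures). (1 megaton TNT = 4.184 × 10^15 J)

E ≈ 2.58 × 10^8 Mt TNT

d = 24300 m; v = 15600 m/s.
Mass m = (π/6) ρ d³ = (π/6) × 1180 × (24300)³ = 8.865 × 10^15 kg
E = ½ m v² = 0.5 × 8.865 × 10^15 × (15600)² = 1.079 × 10^24 J
   = 1.079 × 10^24 / 4.184×10^15 = 2.579 × 10^8 Mt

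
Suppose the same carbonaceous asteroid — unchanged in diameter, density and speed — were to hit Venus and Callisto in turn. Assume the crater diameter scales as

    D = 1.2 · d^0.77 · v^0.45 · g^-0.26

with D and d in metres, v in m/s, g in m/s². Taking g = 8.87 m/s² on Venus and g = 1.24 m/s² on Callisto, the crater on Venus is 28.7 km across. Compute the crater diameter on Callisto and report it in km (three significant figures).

D ≈ 47.9 km

All impactor-dependent factors cancel in the ratio, leaving D_Callisto/D_Venus = (g_Callisto/g_Venus)^-0.26.
(1.24/8.87)^-0.26 = 0.1398^-0.26 = 1.668
D_Callisto = 1.668 × 28.7 km = 47.9 km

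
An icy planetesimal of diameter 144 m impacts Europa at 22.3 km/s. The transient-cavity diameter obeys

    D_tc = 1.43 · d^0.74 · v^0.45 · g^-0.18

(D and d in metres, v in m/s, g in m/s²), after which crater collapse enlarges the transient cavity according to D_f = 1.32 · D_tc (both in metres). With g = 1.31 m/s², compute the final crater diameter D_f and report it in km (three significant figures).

v = 22300 m/s.
d^0.74 = 144^0.74 = 39.55
v^0.45 = 22300^0.45 = 90.52
g^-0.18 = 1.31^-0.18 = 0.9526
D_tc = 1.43 × 39.55 × 90.52 × 0.9526 = 4877 m
D_f = 1.32 × 4877 = 6438 m
     = 6.438 km

D_f ≈ 6.44 km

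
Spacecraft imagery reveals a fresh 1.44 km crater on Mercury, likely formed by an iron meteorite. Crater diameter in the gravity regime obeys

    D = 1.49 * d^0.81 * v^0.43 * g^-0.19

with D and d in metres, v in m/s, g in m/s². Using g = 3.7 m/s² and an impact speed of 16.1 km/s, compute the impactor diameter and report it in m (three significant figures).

d ≈ 38.5 m

Rearranging for d: d = [D / (1.49 · 16100^0.43 · 3.7^-0.19)]^(1/0.81).
D = 1440 m.
16100^0.43 = 64.41
3.7^-0.19 = 0.7799
Denominator = 1.49 × 64.41 × 0.7799 = 74.85
D / 74.85 = 1440 / 74.85 = 19.24
d = 19.24^(1/0.81) = 19.24^1.2346 = 38.50 m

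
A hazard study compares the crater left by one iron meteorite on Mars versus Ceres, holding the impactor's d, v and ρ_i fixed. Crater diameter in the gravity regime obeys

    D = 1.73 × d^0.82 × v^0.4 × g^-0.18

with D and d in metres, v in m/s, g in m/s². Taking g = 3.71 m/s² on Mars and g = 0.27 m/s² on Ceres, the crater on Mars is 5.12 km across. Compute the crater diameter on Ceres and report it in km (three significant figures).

All impactor-dependent factors cancel in the ratio, leaving D_Ceres/D_Mars = (g_Ceres/g_Mars)^-0.18.
(0.27/3.71)^-0.18 = 0.07278^-0.18 = 1.603
D_Ceres = 1.603 × 5.12 km = 8.21 km

D ≈ 8.21 km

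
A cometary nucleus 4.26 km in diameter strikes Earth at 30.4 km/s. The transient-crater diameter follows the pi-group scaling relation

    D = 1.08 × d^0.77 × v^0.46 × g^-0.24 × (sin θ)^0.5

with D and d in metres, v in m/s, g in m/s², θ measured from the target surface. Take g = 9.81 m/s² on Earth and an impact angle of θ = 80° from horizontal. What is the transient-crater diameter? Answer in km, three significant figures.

D ≈ 44.6 km

In SI units: d = 4260 m, v = 30400 m/s.
d^0.77 = 4260^0.77 = 623.2
v^0.46 = 30400^0.46 = 115.4
g^-0.24 = 9.81^-0.24 = 0.5781
(sin 80°)^0.5 = 0.9848^0.5 = 0.9924
D = 1.08 × 623.2 × 115.4 × 0.5781 × 0.9924 = 44560 m
   = 44.56 km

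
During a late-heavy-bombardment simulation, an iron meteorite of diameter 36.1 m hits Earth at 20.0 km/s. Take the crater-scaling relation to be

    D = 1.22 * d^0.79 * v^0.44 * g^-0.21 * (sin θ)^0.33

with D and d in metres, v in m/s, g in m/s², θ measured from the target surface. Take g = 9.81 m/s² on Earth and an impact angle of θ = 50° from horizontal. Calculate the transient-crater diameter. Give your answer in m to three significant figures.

In SI units: v = 20000 m/s.
d^0.79 = 36.1^0.79 = 17.00
v^0.44 = 20000^0.44 = 78.06
g^-0.21 = 9.81^-0.21 = 0.6191
(sin 50°)^0.33 = 0.7660^0.33 = 0.9158
D = 1.22 × 17.00 × 78.06 × 0.6191 × 0.9158 = 917.9 m

D ≈ 918 m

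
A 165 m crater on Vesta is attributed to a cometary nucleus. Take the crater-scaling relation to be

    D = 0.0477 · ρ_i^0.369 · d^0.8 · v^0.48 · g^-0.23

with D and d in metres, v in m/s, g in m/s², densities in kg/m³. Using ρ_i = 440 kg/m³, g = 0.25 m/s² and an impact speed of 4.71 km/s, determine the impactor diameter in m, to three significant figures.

Rearranging for d: d = [D / (0.0477 · 440^0.369 · 4710^0.48 · 0.25^-0.23)]^(1/0.8).
440^0.369 = 9.450
4710^0.48 = 57.95
0.25^-0.23 = 1.376
Denominator = 0.0477 × 9.450 × 57.95 × 1.376 = 35.94
D / 35.94 = 165 / 35.94 = 4.591
d = 4.591^(1/0.8) = 4.591^1.25 = 6.720 m

d ≈ 6.72 m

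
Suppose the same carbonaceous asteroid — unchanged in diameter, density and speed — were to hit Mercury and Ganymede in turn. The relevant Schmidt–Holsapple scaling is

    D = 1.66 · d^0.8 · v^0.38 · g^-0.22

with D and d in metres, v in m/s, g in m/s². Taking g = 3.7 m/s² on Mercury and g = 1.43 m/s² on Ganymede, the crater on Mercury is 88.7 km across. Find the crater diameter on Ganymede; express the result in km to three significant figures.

All impactor-dependent factors cancel in the ratio, leaving D_Ganymede/D_Mercury = (g_Ganymede/g_Mercury)^-0.22.
(1.43/3.7)^-0.22 = 0.3865^-0.22 = 1.233
D_Ganymede = 1.233 × 88.7 km = 109 km

D ≈ 109 km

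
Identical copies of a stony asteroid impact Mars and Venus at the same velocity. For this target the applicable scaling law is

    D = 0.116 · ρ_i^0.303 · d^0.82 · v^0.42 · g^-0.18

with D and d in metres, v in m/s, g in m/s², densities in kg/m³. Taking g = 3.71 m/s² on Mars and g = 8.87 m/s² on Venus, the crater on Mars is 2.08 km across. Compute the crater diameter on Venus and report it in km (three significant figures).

All impactor-dependent factors cancel in the ratio, leaving D_Venus/D_Mars = (g_Venus/g_Mars)^-0.18.
(8.87/3.71)^-0.18 = 2.391^-0.18 = 0.8548
D_Venus = 0.8548 × 2.08 km = 1.78 km

D ≈ 1.78 km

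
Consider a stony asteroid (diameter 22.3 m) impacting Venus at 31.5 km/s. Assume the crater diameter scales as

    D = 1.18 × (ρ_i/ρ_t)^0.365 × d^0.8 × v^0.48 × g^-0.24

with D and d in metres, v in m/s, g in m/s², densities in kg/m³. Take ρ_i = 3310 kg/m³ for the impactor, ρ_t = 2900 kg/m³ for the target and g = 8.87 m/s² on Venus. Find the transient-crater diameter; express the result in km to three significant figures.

In SI units: v = 31500 m/s.
(ρ_i/ρ_t)^0.365 = (3310/2900)^0.365 = 1.049
d^0.8 = 22.3^0.8 = 11.99
v^0.48 = 31500^0.48 = 144.3
g^-0.24 = 8.87^-0.24 = 0.5922
D = 1.18 × 1.049 × 11.99 × 144.3 × 0.5922 = 1268 m
   = 1.268 km

D ≈ 1.27 km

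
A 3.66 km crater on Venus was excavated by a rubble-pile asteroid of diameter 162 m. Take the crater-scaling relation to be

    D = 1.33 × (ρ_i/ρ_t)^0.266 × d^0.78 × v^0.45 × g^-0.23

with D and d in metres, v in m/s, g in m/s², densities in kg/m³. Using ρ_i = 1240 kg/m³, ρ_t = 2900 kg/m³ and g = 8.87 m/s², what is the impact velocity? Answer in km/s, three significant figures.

Rearranging for v: v = [D / (1.33 · (1240/2900)^0.266 · 162^0.78 · 8.87^-0.23)]^(1/0.45).
D = 3660 m.
(1240/2900)^0.266 = 0.7977
162^0.78 = 52.90
8.87^-0.23 = 0.6053
Denominator = 1.33 × 0.7977 × 52.90 × 0.6053 = 33.97
D / 33.97 = 3660 / 33.97 = 107.7
v = 107.7^(1/0.45) = 107.7^2.2222 = 32809 m/s

v ≈ 32.8 km/s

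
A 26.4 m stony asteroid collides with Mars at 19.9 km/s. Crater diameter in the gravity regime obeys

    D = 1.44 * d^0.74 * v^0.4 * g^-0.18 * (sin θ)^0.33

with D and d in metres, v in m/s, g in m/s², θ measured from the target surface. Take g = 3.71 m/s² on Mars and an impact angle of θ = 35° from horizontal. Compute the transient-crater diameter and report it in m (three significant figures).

D ≈ 559 m

In SI units: v = 19900 m/s.
d^0.74 = 26.4^0.74 = 11.27
v^0.4 = 19900^0.4 = 52.43
g^-0.18 = 3.71^-0.18 = 0.7898
(sin 35°)^0.33 = 0.5736^0.33 = 0.8324
D = 1.44 × 11.27 × 52.43 × 0.7898 × 0.8324 = 559.4 m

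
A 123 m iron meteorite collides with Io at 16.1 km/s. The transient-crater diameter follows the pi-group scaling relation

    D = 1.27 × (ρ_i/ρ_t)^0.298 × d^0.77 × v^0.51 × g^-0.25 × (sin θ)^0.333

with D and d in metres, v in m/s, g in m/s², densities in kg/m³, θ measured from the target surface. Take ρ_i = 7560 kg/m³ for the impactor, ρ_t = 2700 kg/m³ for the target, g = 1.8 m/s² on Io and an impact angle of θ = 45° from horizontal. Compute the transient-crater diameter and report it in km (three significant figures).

D ≈ 7.55 km

In SI units: v = 16100 m/s.
(ρ_i/ρ_t)^0.298 = (7560/2700)^0.298 = 1.359
d^0.77 = 123^0.77 = 40.67
v^0.51 = 16100^0.51 = 139.8
g^-0.25 = 1.8^-0.25 = 0.8633
(sin 45°)^0.333 = 0.7071^0.333 = 0.8910
D = 1.27 × 1.359 × 40.67 × 139.8 × 0.8633 × 0.8910 = 7548 m
   = 7.548 km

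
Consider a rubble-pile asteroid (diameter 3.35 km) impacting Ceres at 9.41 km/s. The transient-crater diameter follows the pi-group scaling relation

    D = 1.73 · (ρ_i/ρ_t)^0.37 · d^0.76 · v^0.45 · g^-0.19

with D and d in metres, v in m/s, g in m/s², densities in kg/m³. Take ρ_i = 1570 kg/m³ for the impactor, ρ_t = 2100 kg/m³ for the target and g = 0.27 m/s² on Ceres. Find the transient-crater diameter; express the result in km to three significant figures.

In SI units: d = 3350 m, v = 9410 m/s.
(ρ_i/ρ_t)^0.37 = (1570/2100)^0.37 = 0.8980
d^0.76 = 3350^0.76 = 477.6
v^0.45 = 9410^0.45 = 61.39
g^-0.19 = 0.27^-0.19 = 1.282
D = 1.73 × 0.8980 × 477.6 × 61.39 × 1.282 = 58395 m
   = 58.39 km

D ≈ 58.4 km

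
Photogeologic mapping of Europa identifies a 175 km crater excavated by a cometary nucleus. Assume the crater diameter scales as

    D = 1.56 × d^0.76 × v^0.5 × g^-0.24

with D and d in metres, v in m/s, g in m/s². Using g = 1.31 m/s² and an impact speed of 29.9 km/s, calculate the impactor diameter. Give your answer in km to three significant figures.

Rearranging for d: d = [D / (1.56 · 29900^0.5 · 1.31^-0.24)]^(1/0.76).
D = 175000 m.
29900^0.5 = 172.9
1.31^-0.24 = 0.9372
Denominator = 1.56 × 172.9 × 0.9372 = 252.8
D / 252.8 = 175000 / 252.8 = 692.2
d = 692.2^(1/0.76) = 692.2^1.3158 = 5460 m

d ≈ 5.46 km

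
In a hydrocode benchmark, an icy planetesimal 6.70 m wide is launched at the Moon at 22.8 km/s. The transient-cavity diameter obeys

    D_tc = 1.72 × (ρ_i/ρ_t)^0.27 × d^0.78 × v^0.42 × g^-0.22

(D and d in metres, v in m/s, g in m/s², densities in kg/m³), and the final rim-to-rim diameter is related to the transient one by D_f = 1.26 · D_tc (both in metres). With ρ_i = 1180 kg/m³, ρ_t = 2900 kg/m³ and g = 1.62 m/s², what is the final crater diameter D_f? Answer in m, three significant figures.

v = 22800 m/s.
(ρ_i/ρ_t)^0.27 = (1180/2900)^0.27 = 0.7844
d^0.78 = 6.7^0.78 = 4.409
v^0.42 = 22800^0.42 = 67.66
g^-0.22 = 1.62^-0.22 = 0.8993
D_tc = 1.72 × 0.7844 × 4.409 × 67.66 × 0.8993 = 361.9 m
D_f = 1.26 × 361.9 = 456.0 m

D_f ≈ 456 m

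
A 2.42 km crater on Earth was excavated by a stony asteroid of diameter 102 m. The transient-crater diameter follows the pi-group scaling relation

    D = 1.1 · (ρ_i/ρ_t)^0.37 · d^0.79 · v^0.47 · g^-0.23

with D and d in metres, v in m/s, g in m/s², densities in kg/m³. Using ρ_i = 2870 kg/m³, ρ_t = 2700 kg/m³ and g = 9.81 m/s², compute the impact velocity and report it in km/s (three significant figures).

v ≈ 15.8 km/s

Rearranging for v: v = [D / (1.1 · (2870/2700)^0.37 · 102^0.79 · 9.81^-0.23)]^(1/0.47).
D = 2420 m.
(2870/2700)^0.37 = 1.023
102^0.79 = 38.62
9.81^-0.23 = 0.5914
Denominator = 1.1 × 1.023 × 38.62 × 0.5914 = 25.70
D / 25.70 = 2420 / 25.70 = 94.16
v = 94.16^(1/0.47) = 94.16^2.1277 = 15841 m/s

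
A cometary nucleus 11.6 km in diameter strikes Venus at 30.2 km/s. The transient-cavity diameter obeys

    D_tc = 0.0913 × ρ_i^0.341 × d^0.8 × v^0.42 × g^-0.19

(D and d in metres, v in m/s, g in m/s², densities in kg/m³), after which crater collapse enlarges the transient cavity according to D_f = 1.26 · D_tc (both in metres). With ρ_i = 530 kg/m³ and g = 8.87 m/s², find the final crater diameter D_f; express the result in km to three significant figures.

In SI: d = 11600 m, v = 30200 m/s.
ρ_i^0.341 = 530^0.341 = 8.491
d^0.8 = 11600^0.8 = 1785
v^0.42 = 30200^0.42 = 76.14
g^-0.19 = 8.87^-0.19 = 0.6605
D_tc = 0.0913 × 8.491 × 1785 × 76.14 × 0.6605 = 69590 m
D_f = 1.26 × 69590 = 87683 m
     = 87.68 km

D_f ≈ 87.7 km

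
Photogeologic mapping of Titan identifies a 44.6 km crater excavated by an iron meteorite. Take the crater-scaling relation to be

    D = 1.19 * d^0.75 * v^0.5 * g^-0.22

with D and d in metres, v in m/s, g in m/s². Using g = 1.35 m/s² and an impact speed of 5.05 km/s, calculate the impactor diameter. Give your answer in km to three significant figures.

d ≈ 4.65 km

Rearranging for d: d = [D / (1.19 · 5050^0.5 · 1.35^-0.22)]^(1/0.75).
D = 44600 m.
5050^0.5 = 71.06
1.35^-0.22 = 0.9361
Denominator = 1.19 × 71.06 × 0.9361 = 79.16
D / 79.16 = 44600 / 79.16 = 563.4
d = 563.4^(1/0.75) = 563.4^1.3333 = 4652 m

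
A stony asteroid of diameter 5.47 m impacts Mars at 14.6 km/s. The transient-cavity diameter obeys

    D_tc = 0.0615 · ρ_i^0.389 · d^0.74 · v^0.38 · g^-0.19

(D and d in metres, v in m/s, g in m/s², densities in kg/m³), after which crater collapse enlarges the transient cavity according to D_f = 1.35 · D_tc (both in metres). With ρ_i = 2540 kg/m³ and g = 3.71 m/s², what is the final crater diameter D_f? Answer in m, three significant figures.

v = 14600 m/s.
ρ_i^0.389 = 2540^0.389 = 21.11
d^0.74 = 5.47^0.74 = 3.516
v^0.38 = 14600^0.38 = 38.23
g^-0.19 = 3.71^-0.19 = 0.7795
D_tc = 0.0615 × 21.11 × 3.516 × 38.23 × 0.7795 = 136.0 m
D_f = 1.35 × 136.0 = 183.6 m

D_f ≈ 184 m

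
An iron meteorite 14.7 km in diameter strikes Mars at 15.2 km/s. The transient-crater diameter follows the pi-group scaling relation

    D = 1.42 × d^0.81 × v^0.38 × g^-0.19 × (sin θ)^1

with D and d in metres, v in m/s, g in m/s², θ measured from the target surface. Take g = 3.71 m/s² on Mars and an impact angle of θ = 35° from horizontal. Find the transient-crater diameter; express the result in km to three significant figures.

In SI units: d = 14700 m, v = 15200 m/s.
d^0.81 = 14700^0.81 = 2374
v^0.38 = 15200^0.38 = 38.82
g^-0.19 = 3.71^-0.19 = 0.7795
(sin 35°)^1 = 0.5736^1 = 0.5736
D = 1.42 × 2374 × 38.82 × 0.7795 × 0.5736 = 58513 m
   = 58.51 km

D ≈ 58.5 km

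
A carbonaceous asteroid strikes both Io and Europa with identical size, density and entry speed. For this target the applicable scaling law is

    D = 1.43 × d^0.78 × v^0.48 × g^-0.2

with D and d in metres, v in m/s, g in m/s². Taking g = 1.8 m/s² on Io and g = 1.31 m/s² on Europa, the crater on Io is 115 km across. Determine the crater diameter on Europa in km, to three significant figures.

D ≈ 123 km

All impactor-dependent factors cancel in the ratio, leaving D_Europa/D_Io = (g_Europa/g_Io)^-0.2.
(1.31/1.8)^-0.2 = 0.7278^-0.2 = 1.066
D_Europa = 1.066 × 115 km = 123 km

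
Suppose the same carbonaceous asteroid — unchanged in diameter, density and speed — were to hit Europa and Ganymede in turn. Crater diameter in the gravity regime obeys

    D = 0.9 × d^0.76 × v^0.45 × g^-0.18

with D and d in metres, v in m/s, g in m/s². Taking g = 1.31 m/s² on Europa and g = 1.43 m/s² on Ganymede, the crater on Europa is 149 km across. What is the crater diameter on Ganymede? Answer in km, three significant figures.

All impactor-dependent factors cancel in the ratio, leaving D_Ganymede/D_Europa = (g_Ganymede/g_Europa)^-0.18.
(1.43/1.31)^-0.18 = 1.092^-0.18 = 0.9843
D_Ganymede = 0.9843 × 149 km = 147 km

D ≈ 147 km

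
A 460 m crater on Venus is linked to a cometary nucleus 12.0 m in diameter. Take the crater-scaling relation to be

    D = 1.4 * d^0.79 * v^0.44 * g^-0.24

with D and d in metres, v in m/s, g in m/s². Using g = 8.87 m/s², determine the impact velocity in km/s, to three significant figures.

Rearranging for v: v = [D / (1.4 · 12^0.79 · 8.87^-0.24)]^(1/0.44).
12^0.79 = 7.121
8.87^-0.24 = 0.5922
Denominator = 1.4 × 7.121 × 0.5922 = 5.904
D / 5.904 = 460 / 5.904 = 77.91
v = 77.91^(1/0.44) = 77.91^2.2727 = 19908 m/s

v ≈ 19.9 km/s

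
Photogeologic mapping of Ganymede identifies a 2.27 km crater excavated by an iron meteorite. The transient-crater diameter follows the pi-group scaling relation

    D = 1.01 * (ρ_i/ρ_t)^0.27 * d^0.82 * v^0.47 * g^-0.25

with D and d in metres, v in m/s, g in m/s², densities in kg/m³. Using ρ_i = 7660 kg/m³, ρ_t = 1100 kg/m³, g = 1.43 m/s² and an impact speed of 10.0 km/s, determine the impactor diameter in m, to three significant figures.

Rearranging for d: d = [D / (1.01 · (7660/1100)^0.27 · 10000^0.47 · 1.43^-0.25)]^(1/0.82).
D = 2270 m.
(7660/1100)^0.27 = 1.689
10000^0.47 = 75.86
1.43^-0.25 = 0.9145
Denominator = 1.01 × 1.689 × 75.86 × 0.9145 = 118.3
D / 118.3 = 2270 / 118.3 = 19.19
d = 19.19^(1/0.82) = 19.19^1.2195 = 36.70 m

d ≈ 36.7 m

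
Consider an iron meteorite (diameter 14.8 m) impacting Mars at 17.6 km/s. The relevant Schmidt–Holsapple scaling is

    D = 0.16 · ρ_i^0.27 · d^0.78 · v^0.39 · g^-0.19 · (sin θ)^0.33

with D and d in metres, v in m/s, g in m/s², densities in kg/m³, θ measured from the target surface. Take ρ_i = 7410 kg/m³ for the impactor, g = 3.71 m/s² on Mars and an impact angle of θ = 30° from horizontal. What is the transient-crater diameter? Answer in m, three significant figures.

D ≈ 407 m

In SI units: v = 17600 m/s.
ρ_i^0.27 = 7410^0.27 = 11.09
d^0.78 = 14.8^0.78 = 8.181
v^0.39 = 17600^0.39 = 45.26
g^-0.19 = 3.71^-0.19 = 0.7795
(sin 30°)^0.33 = 0.5000^0.33 = 0.7955
D = 0.16 × 11.09 × 8.181 × 45.26 × 0.7795 × 0.7955 = 407.4 m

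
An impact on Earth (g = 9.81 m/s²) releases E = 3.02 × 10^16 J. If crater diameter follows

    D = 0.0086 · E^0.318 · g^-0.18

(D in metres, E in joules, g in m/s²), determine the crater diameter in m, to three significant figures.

D ≈ 992 m

E^0.318 = (3.02 × 10^16)^0.318 = 1.740 × 10^5
g^-0.18 = 9.81^-0.18 = 0.6630
D = 0.0086 × 1.740 × 10^5 × 0.6630 = 992.1 m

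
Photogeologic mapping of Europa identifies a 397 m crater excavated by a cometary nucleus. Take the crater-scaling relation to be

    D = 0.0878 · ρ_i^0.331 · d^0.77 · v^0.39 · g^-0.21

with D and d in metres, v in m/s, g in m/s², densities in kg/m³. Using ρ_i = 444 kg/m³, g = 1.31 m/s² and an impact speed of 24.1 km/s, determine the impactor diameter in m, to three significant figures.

d ≈ 26.4 m

Rearranging for d: d = [D / (0.0878 · 444^0.331 · 24100^0.39 · 1.31^-0.21)]^(1/0.77).
444^0.331 = 7.521
24100^0.39 = 51.17
1.31^-0.21 = 0.9449
Denominator = 0.0878 × 7.521 × 51.17 × 0.9449 = 31.93
D / 31.93 = 397 / 31.93 = 12.43
d = 12.43^(1/0.77) = 12.43^1.2987 = 26.39 m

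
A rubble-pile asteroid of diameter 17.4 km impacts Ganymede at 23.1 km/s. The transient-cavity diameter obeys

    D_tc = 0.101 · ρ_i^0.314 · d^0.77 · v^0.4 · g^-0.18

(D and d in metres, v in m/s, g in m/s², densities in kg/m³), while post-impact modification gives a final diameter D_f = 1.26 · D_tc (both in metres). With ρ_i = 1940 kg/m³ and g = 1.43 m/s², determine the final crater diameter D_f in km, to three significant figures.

In SI: d = 17400 m, v = 23100 m/s.
ρ_i^0.314 = 1940^0.314 = 10.77
d^0.77 = 17400^0.77 = 1842
v^0.4 = 23100^0.4 = 55.65
g^-0.18 = 1.43^-0.18 = 0.9376
D_tc = 0.101 × 10.77 × 1842 × 55.65 × 0.9376 = 1.045 × 10^5 m
D_f = 1.26 × 1.045 × 10^5 = 1.317 × 10^5 m
     = 131.7 km

D_f ≈ 132 km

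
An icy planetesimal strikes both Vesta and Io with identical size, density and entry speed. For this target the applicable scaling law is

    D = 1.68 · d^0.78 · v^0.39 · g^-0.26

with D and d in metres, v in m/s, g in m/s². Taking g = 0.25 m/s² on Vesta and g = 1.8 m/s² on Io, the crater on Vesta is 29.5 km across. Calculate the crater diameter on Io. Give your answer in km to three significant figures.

All impactor-dependent factors cancel in the ratio, leaving D_Io/D_Vesta = (g_Io/g_Vesta)^-0.26.
(1.8/0.25)^-0.26 = 7.200^-0.26 = 0.5985
D_Io = 0.5985 × 29.5 km = 17.7 km

D ≈ 17.7 km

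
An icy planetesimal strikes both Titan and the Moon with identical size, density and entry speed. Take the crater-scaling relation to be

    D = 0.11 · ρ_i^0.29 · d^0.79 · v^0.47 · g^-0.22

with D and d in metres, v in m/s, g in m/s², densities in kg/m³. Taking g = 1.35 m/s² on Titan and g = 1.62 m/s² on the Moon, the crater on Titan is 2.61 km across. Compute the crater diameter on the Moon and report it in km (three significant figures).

All impactor-dependent factors cancel in the ratio, leaving D_Moon/D_Titan = (g_Moon/g_Titan)^-0.22.
(1.62/1.35)^-0.22 = 1.200^-0.22 = 0.9607
D_Moon = 0.9607 × 2.61 km = 2.51 km

D ≈ 2.51 km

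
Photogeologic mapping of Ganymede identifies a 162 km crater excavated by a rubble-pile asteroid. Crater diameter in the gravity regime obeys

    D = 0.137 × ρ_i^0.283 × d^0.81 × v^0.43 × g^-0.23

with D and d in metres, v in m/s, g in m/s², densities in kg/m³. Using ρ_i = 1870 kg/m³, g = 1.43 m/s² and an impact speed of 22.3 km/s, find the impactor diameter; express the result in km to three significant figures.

d ≈ 12.3 km

Rearranging for d: d = [D / (0.137 · 1870^0.283 · 22300^0.43 · 1.43^-0.23)]^(1/0.81).
D = 162000 m.
1870^0.283 = 8.432
22300^0.43 = 74.09
1.43^-0.23 = 0.9210
Denominator = 0.137 × 8.432 × 74.09 × 0.9210 = 78.83
D / 78.83 = 162000 / 78.83 = 2055
d = 2055^(1/0.81) = 2055^1.2346 = 12303 m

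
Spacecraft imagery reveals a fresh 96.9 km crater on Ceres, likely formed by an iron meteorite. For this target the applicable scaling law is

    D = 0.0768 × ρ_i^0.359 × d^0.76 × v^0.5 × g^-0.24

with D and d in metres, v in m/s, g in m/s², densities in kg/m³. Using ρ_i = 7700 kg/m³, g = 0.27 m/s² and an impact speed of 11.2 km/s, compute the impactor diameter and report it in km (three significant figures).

d ≈ 2.23 km

Rearranging for d: d = [D / (0.0768 · 7700^0.359 · 11200^0.5 · 0.27^-0.24)]^(1/0.76).
D = 96900 m.
7700^0.359 = 24.85
11200^0.5 = 105.8
0.27^-0.24 = 1.369
Denominator = 0.0768 × 24.85 × 105.8 × 1.369 = 276.4
D / 276.4 = 96900 / 276.4 = 350.6
d = 350.6^(1/0.76) = 350.6^1.3158 = 2231 m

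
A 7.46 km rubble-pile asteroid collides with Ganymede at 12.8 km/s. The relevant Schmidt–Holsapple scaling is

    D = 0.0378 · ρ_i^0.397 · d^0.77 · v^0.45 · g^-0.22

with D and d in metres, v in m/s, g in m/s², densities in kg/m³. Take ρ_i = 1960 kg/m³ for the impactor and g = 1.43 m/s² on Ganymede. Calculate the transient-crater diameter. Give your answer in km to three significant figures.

D ≈ 47.9 km

In SI units: d = 7460 m, v = 12800 m/s.
ρ_i^0.397 = 1960^0.397 = 20.28
d^0.77 = 7460^0.77 = 959.4
v^0.45 = 12800^0.45 = 70.51
g^-0.22 = 1.43^-0.22 = 0.9243
D = 0.0378 × 20.28 × 959.4 × 70.51 × 0.9243 = 47932 m
   = 47.93 km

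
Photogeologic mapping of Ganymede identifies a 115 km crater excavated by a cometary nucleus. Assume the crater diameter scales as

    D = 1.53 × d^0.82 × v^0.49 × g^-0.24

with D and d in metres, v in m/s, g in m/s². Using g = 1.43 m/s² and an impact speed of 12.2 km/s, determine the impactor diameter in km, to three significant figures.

d ≈ 3.55 km

Rearranging for d: d = [D / (1.53 · 12200^0.49 · 1.43^-0.24)]^(1/0.82).
D = 115000 m.
12200^0.49 = 100.5
1.43^-0.24 = 0.9177
Denominator = 1.53 × 100.5 × 0.9177 = 141.1
D / 141.1 = 115000 / 141.1 = 815.0
d = 815.0^(1/0.82) = 815.0^1.2195 = 3549 m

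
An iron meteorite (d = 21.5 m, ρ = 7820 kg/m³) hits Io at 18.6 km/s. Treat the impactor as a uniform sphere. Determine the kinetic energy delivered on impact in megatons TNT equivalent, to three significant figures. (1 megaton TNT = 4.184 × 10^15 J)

E ≈ 1.68 Mt TNT

v = 18600 m/s.
Mass m = (π/6) ρ d³ = (π/6) × 7820 × (21.5)³ = 4.069 × 10^7 kg
E = ½ m v² = 0.5 × 4.069 × 10^7 × (18600)² = 7.039 × 10^15 J
   = 7.039 × 10^15 / 4.184×10^15 = 1.682 Mt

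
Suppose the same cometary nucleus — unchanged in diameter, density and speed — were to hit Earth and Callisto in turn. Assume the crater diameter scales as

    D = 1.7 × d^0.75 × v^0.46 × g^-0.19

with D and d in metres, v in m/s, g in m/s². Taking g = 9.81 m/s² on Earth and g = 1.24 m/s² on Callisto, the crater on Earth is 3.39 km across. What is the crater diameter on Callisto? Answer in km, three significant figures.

D ≈ 5.02 km

All impactor-dependent factors cancel in the ratio, leaving D_Callisto/D_Earth = (g_Callisto/g_Earth)^-0.19.
(1.24/9.81)^-0.19 = 0.1264^-0.19 = 1.481
D_Callisto = 1.481 × 3.39 km = 5.02 km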